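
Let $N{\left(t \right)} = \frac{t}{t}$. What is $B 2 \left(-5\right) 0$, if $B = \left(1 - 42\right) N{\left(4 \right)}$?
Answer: $0$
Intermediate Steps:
$N{\left(t \right)} = 1$
$B = -41$ ($B = \left(1 - 42\right) 1 = \left(-41\right) 1 = -41$)
$B 2 \left(-5\right) 0 = - 41 \cdot 2 \left(-5\right) 0 = - 41 \left(\left(-10\right) 0\right) = \left(-41\right) 0 = 0$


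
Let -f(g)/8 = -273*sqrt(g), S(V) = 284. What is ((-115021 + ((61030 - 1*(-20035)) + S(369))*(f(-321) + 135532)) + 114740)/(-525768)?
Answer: -11025392387/525768 - 7402759*I*sqrt(321)/21907 ≈ -20970.0 - 6054.3*I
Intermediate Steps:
f(g) = 2184*sqrt(g) (f(g) = -(-168)*13*sqrt(g) = -(-2184)*sqrt(g) = 2184*sqrt(g))
((-115021 + ((61030 - 1*(-20035)) + S(369))*(f(-321) + 135532)) + 114740)/(-525768) = ((-115021 + ((61030 - 1*(-20035)) + 284)*(2184*sqrt(-321) + 135532)) + 114740)/(-525768) = ((-115021 + ((61030 + 20035) + 284)*(2184*(I*sqrt(321)) + 135532)) + 114740)*(-1/525768) = ((-115021 + (81065 + 284)*(2184*I*sqrt(321) + 135532)) + 114740)*(-1/525768) = ((-115021 + 81349*(135532 + 2184*I*sqrt(321))) + 114740)*(-1/525768) = ((-115021 + (11025392668 + 177666216*I*sqrt(321))) + 114740)*(-1/525768) = ((11025277647 + 177666216*I*sqrt(321)) + 114740)*(-1/525768) = (11025392387 + 177666216*I*sqrt(321))*(-1/525768) = -11025392387/525768 - 7402759*I*sqrt(321)/21907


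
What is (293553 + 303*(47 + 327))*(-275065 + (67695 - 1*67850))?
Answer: -111980137500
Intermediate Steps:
(293553 + 303*(47 + 327))*(-275065 + (67695 - 1*67850)) = (293553 + 303*374)*(-275065 + (67695 - 67850)) = (293553 + 113322)*(-275065 - 155) = 406875*(-275220) = -111980137500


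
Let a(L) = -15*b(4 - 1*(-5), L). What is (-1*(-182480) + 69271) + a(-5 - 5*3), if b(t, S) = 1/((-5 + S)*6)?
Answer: 2517511/10 ≈ 2.5175e+5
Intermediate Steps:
b(t, S) = 1/(-30 + 6*S)
a(L) = -5/(2*(-5 + L))
(-1*(-182480) + 69271) + a(-5 - 5*3) = (-1*(-182480) + 69271) - 5/(-10 + 2*(-5 - 5*3)) = (182480 + 69271) - 5/(-10 + 2*(-5 - 15)) = 251751 - 5/(-10 + 2*(-20)) = 251751 - 5/(-10 - 40) = 251751 - 5/(-50) = 251751 - 5*(-1/50) = 251751 + ⅒ = 2517511/10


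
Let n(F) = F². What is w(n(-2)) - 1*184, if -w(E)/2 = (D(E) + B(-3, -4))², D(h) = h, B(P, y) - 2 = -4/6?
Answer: -2168/9 ≈ -240.89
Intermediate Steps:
B(P, y) = 4/3 (B(P, y) = 2 - 4/6 = 2 - 4*⅙ = 2 - ⅔ = 4/3)
w(E) = -2*(4/3 + E)² (w(E) = -2*(E + 4/3)² = -2*(4/3 + E)²)
w(n(-2)) - 1*184 = -2*(4 + 3*(-2)²)²/9 - 1*184 = -2*(4 + 3*4)²/9 - 184 = -2*(4 + 12)²/9 - 184 = -2/9*16² - 184 = -2/9*256 - 184 = -512/9 - 184 = -2168/9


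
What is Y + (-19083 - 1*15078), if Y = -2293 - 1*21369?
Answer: -57823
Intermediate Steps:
Y = -23662 (Y = -2293 - 21369 = -23662)
Y + (-19083 - 1*15078) = -23662 + (-19083 - 1*15078) = -23662 + (-19083 - 15078) = -23662 - 34161 = -57823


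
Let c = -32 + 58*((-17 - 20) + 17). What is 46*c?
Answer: -54832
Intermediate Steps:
c = -1192 (c = -32 + 58*(-37 + 17) = -32 + 58*(-20) = -32 - 1160 = -1192)
46*c = 46*(-1192) = -54832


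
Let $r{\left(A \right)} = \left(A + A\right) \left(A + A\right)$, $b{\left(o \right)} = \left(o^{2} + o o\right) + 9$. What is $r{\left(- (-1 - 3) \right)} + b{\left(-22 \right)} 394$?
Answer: $385002$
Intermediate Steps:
$b{\left(o \right)} = 9 + 2 o^{2}$ ($b{\left(o \right)} = \left(o^{2} + o^{2}\right) + 9 = 2 o^{2} + 9 = 9 + 2 o^{2}$)
$r{\left(A \right)} = 4 A^{2}$ ($r{\left(A \right)} = 2 A 2 A = 4 A^{2}$)
$r{\left(- (-1 - 3) \right)} + b{\left(-22 \right)} 394 = 4 \left(- (-1 - 3)\right)^{2} + \left(9 + 2 \left(-22\right)^{2}\right) 394 = 4 \left(\left(-1\right) \left(-4\right)\right)^{2} + \left(9 + 2 \cdot 484\right) 394 = 4 \cdot 4^{2} + \left(9 + 968\right) 394 = 4 \cdot 16 + 977 \cdot 394 = 64 + 384938 = 385002$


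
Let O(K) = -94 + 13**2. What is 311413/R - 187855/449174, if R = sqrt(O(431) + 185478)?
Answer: -187855/449174 + 311413*sqrt(20617)/61851 ≈ 722.52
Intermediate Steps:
O(K) = 75 (O(K) = -94 + 169 = 75)
R = 3*sqrt(20617) (R = sqrt(75 + 185478) = sqrt(185553) = 3*sqrt(20617) ≈ 430.76)
311413/R - 187855/449174 = 311413/((3*sqrt(20617))) - 187855/449174 = 311413*(sqrt(20617)/61851) - 187855*1/449174 = 311413*sqrt(20617)/61851 - 187855/449174 = -187855/449174 + 311413*sqrt(20617)/61851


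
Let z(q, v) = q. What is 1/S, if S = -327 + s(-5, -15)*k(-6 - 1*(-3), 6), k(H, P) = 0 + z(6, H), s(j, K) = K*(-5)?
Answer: 1/123 ≈ 0.0081301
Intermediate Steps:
s(j, K) = -5*K
k(H, P) = 6 (k(H, P) = 0 + 6 = 6)
S = 123 (S = -327 - 5*(-15)*6 = -327 + 75*6 = -327 + 450 = 123)
1/S = 1/123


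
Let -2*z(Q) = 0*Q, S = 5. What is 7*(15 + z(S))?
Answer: 105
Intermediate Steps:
z(Q) = 0 (z(Q) = -0*Q = -½*0 = 0)
7*(15 + z(S)) = 7*(15 + 0) = 7*15 = 105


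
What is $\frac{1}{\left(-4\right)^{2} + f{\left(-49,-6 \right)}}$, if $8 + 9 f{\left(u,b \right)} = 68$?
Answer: $\frac{3}{68} \approx 0.044118$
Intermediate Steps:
$f{\left(u,b \right)} = \frac{20}{3}$ ($f{\left(u,b \right)} = - \frac{8}{9} + \frac{1}{9} \cdot 68 = - \frac{8}{9} + \frac{68}{9} = \frac{20}{3}$)
$\frac{1}{\left(-4\right)^{2} + f{\left(-49,-6 \right)}} = \frac{1}{\left(-4\right)^{2} + \frac{20}{3}} = \frac{1}{16 + \frac{20}{3}} = \frac{1}{\frac{68}{3}} = \frac{3}{68}$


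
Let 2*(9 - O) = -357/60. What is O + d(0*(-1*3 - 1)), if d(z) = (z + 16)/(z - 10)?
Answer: 83/8 ≈ 10.375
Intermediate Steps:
d(z) = (16 + z)/(-10 + z)
O = 479/40 (O = 9 - (-357)/(2*60) = 9 - ½*(-119/20) = 9 + 119/40 = 479/40 ≈ 11.975)
O + d(0*(-1*3 - 1)) = 479/40 + (16 + 0*(-1*3 - 1))/(-10 + 0*(-1*3 - 1)) = 479/40 + (16 + 0*(-3 - 1))/(-10 + 0*(-3 - 1)) = 479/40 + (16 + 0*(-4))/(-10 + 0*(-4)) = 479/40 + (16 + 0)/(-10 + 0) = 479/40 + 16/(-10) = 479/40 - ⅒*16 = 479/40 - 8/5 = 83/8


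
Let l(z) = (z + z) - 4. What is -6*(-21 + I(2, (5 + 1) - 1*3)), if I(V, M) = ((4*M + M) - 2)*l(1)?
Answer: 282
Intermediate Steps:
l(z) = -4 + 2*z (l(z) = 2*z - 4 = -4 + 2*z)
I(V, M) = 4 - 10*M (I(V, M) = ((4*M + M) - 2)*(-4 + 2*1) = (5*M - 2)*(-4 + 2) = (-2 + 5*M)*(-2) = 4 - 10*M)
-6*(-21 + I(2, (5 + 1) - 1*3)) = -6*(-21 + (4 - 10*((5 + 1) - 1*3))) = -6*(-21 + (4 - 10*(6 - 3))) = -6*(-21 + (4 - 10*3)) = -6*(-21 + (4 - 30)) = -6*(-21 - 26) = -6*(-47) = 282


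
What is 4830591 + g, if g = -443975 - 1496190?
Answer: 2890426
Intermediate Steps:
g = -1940165
4830591 + g = 4830591 - 1940165 = 2890426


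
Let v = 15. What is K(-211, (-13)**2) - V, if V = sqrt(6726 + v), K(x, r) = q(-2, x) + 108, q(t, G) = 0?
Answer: 108 - 3*sqrt(749) ≈ 25.896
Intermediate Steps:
K(x, r) = 108 (K(x, r) = 0 + 108 = 108)
V = 3*sqrt(749) (V = sqrt(6726 + 15) = sqrt(6741) = 3*sqrt(749) ≈ 82.104)
K(-211, (-13)**2) - V = 108 - 3*sqrt(749)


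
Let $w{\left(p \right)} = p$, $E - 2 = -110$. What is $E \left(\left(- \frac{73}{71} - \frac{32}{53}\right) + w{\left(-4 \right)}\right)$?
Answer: $\frac{2288844}{3763} \approx 608.25$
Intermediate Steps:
$E = -108$ ($E = 2 - 110 = -108$)
$E \left(\left(- \frac{73}{71} - \frac{32}{53}\right) + w{\left(-4 \right)}\right) = - 108 \left(\left(- \frac{73}{71} - \frac{32}{53}\right) - 4\right) = - 108 \left(- \frac{6141}{3763} - 4\right) = \left(-108\right) \left(- \frac{21193}{3763}\right) = \frac{2288844}{3763}$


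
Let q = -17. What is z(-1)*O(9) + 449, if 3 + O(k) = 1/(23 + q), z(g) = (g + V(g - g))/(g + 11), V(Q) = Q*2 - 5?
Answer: 4507/10 ≈ 450.70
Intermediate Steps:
V(Q) = -5 + 2*Q (V(Q) = 2*Q - 5 = -5 + 2*Q)
z(g) = (-5 + g)/(11 + g) (z(g) = (g + (-5 + 2*(g - g)))/(g + 11) = (g + (-5 + 2*0))/(11 + g) = (g + (-5 + 0))/(11 + g) = (g - 5)/(11 + g) = (-5 + g)/(11 + g))
O(k) = -17/6 (O(k) = -3 + 1/(23 - 17) = -3 + 1/6 = -3 + ⅙ = -17/6)
z(-1)*O(9) + 449 = ((-5 - 1)/(11 - 1))*(-17/6) + 449 = (-6/10)*(-17/6) + 449 = ((⅒)*(-6))*(-17/6) + 449 = -⅗*(-17/6) + 449 = 17/10 + 449 = 4507/10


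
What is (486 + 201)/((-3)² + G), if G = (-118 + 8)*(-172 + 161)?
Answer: 687/1219 ≈ 0.56358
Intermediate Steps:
G = 1210 (G = -110*(-11) = 1210)
(486 + 201)/((-3)² + G) = (486 + 201)/((-3)² + 1210) = 687/(9 + 1210) = 687/1219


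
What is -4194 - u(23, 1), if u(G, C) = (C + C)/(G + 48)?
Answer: -297776/71 ≈ -4194.0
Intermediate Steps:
u(G, C) = 2*C/(48 + G) (u(G, C) = (2*C)/(48 + G) = 2*C/(48 + G))
-4194 - u(23, 1) = -4194 - 2/(48 + 23) = -4194 - 2/71 = -297776/71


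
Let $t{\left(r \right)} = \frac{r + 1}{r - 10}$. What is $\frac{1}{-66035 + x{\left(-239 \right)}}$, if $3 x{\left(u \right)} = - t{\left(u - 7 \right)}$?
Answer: $- \frac{768}{50715125} \approx -1.5143 \cdot 10^{-5}$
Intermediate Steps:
$t{\left(r \right)} = \frac{1 + r}{-10 + r}$
$x{\left(u \right)} = - \frac{-6 + u}{3 \left(-17 + u\right)}$ ($x{\left(u \right)} = \frac{\left(-1\right) \frac{1 + \left(u - 7\right)}{-10 + \left(u - 7\right)}}{3} = \frac{\left(-1\right) \frac{1 + \left(-7 + u\right)}{-10 + \left(-7 + u\right)}}{3} = \frac{\left(-1\right) \frac{-6 + u}{-17 + u}}{3} = \frac{\left(-1\right) \frac{1}{-17 + u} \left(-6 + u\right)}{3} = - \frac{-6 + u}{3 \left(-17 + u\right)}$)
$\frac{1}{-66035 + x{\left(-239 \right)}} = \frac{1}{-66035 + \frac{6 - -239}{3 \left(-17 - 239\right)}} = \frac{1}{-66035 + \frac{6 + 239}{3 \left(-256\right)}} = \frac{1}{-66035 + \frac{1}{3} \left(- \frac{1}{256}\right) 245} = \frac{1}{-66035 - \frac{245}{768}} = \frac{1}{- \frac{50715125}{768}} = - \frac{768}{50715125}$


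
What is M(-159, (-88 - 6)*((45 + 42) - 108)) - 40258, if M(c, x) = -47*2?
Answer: -40352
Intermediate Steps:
M(c, x) = -94
M(-159, (-88 - 6)*((45 + 42) - 108)) - 40258 = -94 - 40258 = -40352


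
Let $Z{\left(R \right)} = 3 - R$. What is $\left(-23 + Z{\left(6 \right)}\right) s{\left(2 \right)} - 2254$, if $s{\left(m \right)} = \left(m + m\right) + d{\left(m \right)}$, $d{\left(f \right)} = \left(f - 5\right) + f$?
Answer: $-2332$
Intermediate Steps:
$d{\left(f \right)} = -5 + 2 f$ ($d{\left(f \right)} = \left(-5 + f\right) + f = -5 + 2 f$)
$s{\left(m \right)} = -5 + 4 m$ ($s{\left(m \right)} = \left(m + m\right) + \left(-5 + 2 m\right) = 2 m + \left(-5 + 2 m\right) = -5 + 4 m$)
$\left(-23 + Z{\left(6 \right)}\right) s{\left(2 \right)} - 2254 = \left(-23 + \left(3 - 6\right)\right) \left(-5 + 4 \cdot 2\right) - 2254 = \left(-23 + \left(3 - 6\right)\right) \left(-5 + 8\right) - 2254 = \left(-23 - 3\right) 3 - 2254 = \left(-26\right) 3 - 2254 = -78 - 2254 = -2332$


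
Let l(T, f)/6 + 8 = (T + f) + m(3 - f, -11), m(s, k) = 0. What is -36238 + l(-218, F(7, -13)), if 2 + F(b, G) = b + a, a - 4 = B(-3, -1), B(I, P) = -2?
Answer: -37552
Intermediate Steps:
a = 2 (a = 4 - 2 = 2)
F(b, G) = b (F(b, G) = -2 + (b + 2) = -2 + (2 + b) = b)
l(T, f) = -48 + 6*T + 6*f (l(T, f) = -48 + 6*((T + f) + 0) = -48 + 6*(T + f) = -48 + (6*T + 6*f) = -48 + 6*T + 6*f)
-36238 + l(-218, F(7, -13)) = -36238 + (-48 + 6*(-218) + 6*7) = -36238 + (-48 - 1308 + 42) = -36238 - 1314 = -37552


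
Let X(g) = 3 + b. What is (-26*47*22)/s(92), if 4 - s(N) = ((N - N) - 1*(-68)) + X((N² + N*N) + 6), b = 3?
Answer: 13442/35 ≈ 384.06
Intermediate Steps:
X(g) = 6 (X(g) = 3 + 3 = 6)
s(N) = -70 (s(N) = 4 - (((N - N) - 1*(-68)) + 6) = 4 - ((0 + 68) + 6) = 4 - (68 + 6) = 4 - 1*74 = 4 - 74 = -70)
(-26*47*22)/s(92) = (-26*47*22)/(-70) = -1222*22*(-1/70) = -26884*(-1/70) = 13442/35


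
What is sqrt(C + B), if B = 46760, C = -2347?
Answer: sqrt(44413) ≈ 210.74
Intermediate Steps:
sqrt(C + B) = sqrt(-2347 + 46760) = sqrt(44413)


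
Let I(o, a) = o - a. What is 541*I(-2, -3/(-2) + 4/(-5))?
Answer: -14607/10 ≈ -1460.7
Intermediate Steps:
541*I(-2, -3/(-2) + 4/(-5)) = 541*(-2 - (-3/(-2) + 4/(-5))) = 541*(-2 - (-3*(-½) + 4*(-⅕))) = 541*(-2 - (3/2 - ⅘)) = 541*(-2 - 1*7/10) = 541*(-2 - 7/10) = 541*(-27/10) = -14607/10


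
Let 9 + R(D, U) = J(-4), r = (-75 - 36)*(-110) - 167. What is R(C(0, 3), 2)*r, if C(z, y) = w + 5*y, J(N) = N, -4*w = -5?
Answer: -156559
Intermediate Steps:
w = 5/4 (w = -¼*(-5) = 5/4 ≈ 1.2500)
C(z, y) = 5/4 + 5*y
r = 12043 (r = -111*(-110) - 167 = 12210 - 167 = 12043)
R(D, U) = -13 (R(D, U) = -9 - 4 = -13)
R(C(0, 3), 2)*r = -13*12043 = -156559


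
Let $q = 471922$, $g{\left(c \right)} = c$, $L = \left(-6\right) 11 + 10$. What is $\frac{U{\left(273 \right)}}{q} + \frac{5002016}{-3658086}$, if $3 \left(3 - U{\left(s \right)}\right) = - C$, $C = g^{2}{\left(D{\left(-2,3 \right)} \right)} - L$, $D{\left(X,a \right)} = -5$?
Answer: $- \frac{590112913043}{431582815323} \approx -1.3673$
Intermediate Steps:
$L = -56$ ($L = -66 + 10 = -56$)
$C = 81$ ($C = \left(-5\right)^{2} - -56 = 25 + 56 = 81$)
$U{\left(s \right)} = 30$ ($U{\left(s \right)} = 3 - \frac{\left(-1\right) 81}{3} = 3 - -27 = 3 + 27 = 30$)
$\frac{U{\left(273 \right)}}{q} + \frac{5002016}{-3658086} = \frac{30}{471922} + \frac{5002016}{-3658086} = 30 \cdot \frac{1}{471922} + 5002016 \left(- \frac{1}{3658086}\right) = \frac{15}{235961} - \frac{2501008}{1829043} = - \frac{590112913043}{431582815323}$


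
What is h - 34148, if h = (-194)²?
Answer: 3488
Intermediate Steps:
h = 37636
h - 34148 = 37636 - 34148 = 3488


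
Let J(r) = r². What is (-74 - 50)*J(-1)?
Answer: -124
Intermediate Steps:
(-74 - 50)*J(-1) = (-74 - 50)*(-1)² = -124*1 = -124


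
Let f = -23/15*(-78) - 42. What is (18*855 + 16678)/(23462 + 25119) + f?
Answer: 19009768/242905 ≈ 78.260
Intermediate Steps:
f = 388/5 (f = -23*1/15*(-78) - 42 = -23/15*(-78) - 42 = 598/5 - 42 = 388/5 ≈ 77.600)
(18*855 + 16678)/(23462 + 25119) + f = (18*855 + 16678)/(23462 + 25119) + 388/5 = (15390 + 16678)/48581 + 388/5 = 32068*(1/48581) + 388/5 = 32068/48581 + 388/5 = 19009768/242905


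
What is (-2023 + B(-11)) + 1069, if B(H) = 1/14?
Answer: -13355/14 ≈ -953.93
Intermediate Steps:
B(H) = 1/14
(-2023 + B(-11)) + 1069 = (-2023 + 1/14) + 1069 = -28321/14 + 1069 = -13355/14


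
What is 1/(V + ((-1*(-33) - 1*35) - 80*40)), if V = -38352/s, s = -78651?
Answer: -26217/83934050 ≈ -0.00031235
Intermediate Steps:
V = 12784/26217 (V = -38352/(-78651) = -38352*(-1/78651) = 12784/26217 ≈ 0.48762)
1/(V + ((-1*(-33) - 1*35) - 80*40)) = 1/(12784/26217 + ((-1*(-33) - 1*35) - 80*40)) = 1/(12784/26217 + ((33 - 35) - 3200)) = 1/(12784/26217 + (-2 - 3200)) = 1/(12784/26217 - 3202) = 1/(-83934050/26217) = -26217/83934050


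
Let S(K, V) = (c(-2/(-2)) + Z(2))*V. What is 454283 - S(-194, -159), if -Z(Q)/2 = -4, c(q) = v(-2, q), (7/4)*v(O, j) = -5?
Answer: 3185705/7 ≈ 4.5510e+5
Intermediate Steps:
v(O, j) = -20/7 (v(O, j) = (4/7)*(-5) = -20/7)
c(q) = -20/7
Z(Q) = 8 (Z(Q) = -2*(-4) = 8)
S(K, V) = 36*V/7 (S(K, V) = (-20/7 + 8)*V = 36*V/7)
454283 - S(-194, -159) = 454283 - 36*(-159)/7 = 454283 - 1*(-5724/7) = 454283 + 5724/7 = 3185705/7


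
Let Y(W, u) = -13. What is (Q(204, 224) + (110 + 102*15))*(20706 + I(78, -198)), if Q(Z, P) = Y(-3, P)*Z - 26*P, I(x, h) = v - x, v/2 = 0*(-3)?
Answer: -141013008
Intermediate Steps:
v = 0 (v = 2*(0*(-3)) = 2*0 = 0)
I(x, h) = -x (I(x, h) = 0 - x = -x)
Q(Z, P) = -26*P - 13*Z (Q(Z, P) = -13*Z - 26*P = -26*P - 13*Z)
(Q(204, 224) + (110 + 102*15))*(20706 + I(78, -198)) = ((-26*224 - 13*204) + (110 + 102*15))*(20706 - 1*78) = ((-5824 - 2652) + (110 + 1530))*(20706 - 78) = (-8476 + 1640)*20628 = -6836*20628 = -141013008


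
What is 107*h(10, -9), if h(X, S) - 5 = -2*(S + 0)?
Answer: 2461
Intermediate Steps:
h(X, S) = 5 - 2*S (h(X, S) = 5 - 2*(S + 0) = 5 - 2*S)
107*h(10, -9) = 107*(5 - 2*(-9)) = 107*(5 + 18) = 107*23 = 2461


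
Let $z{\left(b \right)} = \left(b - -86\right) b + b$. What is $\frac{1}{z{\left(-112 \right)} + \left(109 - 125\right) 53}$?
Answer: $\frac{1}{1952} \approx 0.0005123$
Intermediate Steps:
$z{\left(b \right)} = b + b \left(86 + b\right)$ ($z{\left(b \right)} = \left(b + 86\right) b + b = \left(86 + b\right) b + b = b \left(86 + b\right) + b = b + b \left(86 + b\right)$)
$\frac{1}{z{\left(-112 \right)} + \left(109 - 125\right) 53} = \frac{1}{- 112 \left(87 - 112\right) + \left(109 - 125\right) 53} = \frac{1}{\left(-112\right) \left(-25\right) - 848} = \frac{1}{2800 - 848} = \frac{1}{1952}$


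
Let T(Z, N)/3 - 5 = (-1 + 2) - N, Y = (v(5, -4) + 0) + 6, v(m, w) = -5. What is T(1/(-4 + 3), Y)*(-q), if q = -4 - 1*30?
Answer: 510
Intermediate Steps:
q = -34 (q = -4 - 30 = -34)
Y = 1 (Y = (-5 + 0) + 6 = -5 + 6 = 1)
T(Z, N) = 18 - 3*N (T(Z, N) = 15 + 3*((-1 + 2) - N) = 15 + 3*(1 - N) = 15 + (3 - 3*N) = 18 - 3*N)
T(1/(-4 + 3), Y)*(-q) = (18 - 3*1)*(-1*(-34)) = (18 - 3)*34 = 15*34 = 510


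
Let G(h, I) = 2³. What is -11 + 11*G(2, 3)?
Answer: 77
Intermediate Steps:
G(h, I) = 8
-11 + 11*G(2, 3) = -11 + 11*8 = -11 + 88 = 77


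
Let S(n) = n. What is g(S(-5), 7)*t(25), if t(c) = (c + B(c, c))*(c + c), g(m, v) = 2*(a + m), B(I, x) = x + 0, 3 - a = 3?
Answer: -25000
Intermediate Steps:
a = 0 (a = 3 - 1*3 = 3 - 3 = 0)
B(I, x) = x
g(m, v) = 2*m (g(m, v) = 2*(0 + m) = 2*m)
t(c) = 4*c² (t(c) = (c + c)*(c + c) = (2*c)*(2*c) = 4*c²)
g(S(-5), 7)*t(25) = (2*(-5))*(4*25²) = -40*625 = -10*2500 = -25000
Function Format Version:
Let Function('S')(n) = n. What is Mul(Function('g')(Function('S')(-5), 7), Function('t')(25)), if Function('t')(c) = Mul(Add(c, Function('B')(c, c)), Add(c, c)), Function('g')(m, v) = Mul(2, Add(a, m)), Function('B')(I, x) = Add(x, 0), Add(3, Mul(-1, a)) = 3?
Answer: -25000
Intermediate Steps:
a = 0 (a = Add(3, Mul(-1, 3)) = Add(3, -3) = 0)
Function('B')(I, x) = x
Function('g')(m, v) = Mul(2, m) (Function('g')(m, v) = Mul(2, Add(0, m)) = Mul(2, m))
Function('t')(c) = Mul(4, Pow(c, 2)) (Function('t')(c) = Mul(Add(c, c), Add(c, c)) = Mul(Mul(2, c), Mul(2, c)) = Mul(4, Pow(c, 2)))
Mul(Function('g')(Function('S')(-5), 7), Function('t')(25)) = Mul(Mul(2, -5), Mul(4, Pow(25, 2))) = Mul(-10, Mul(4, 625)) = Mul(-10, 2500) = -25000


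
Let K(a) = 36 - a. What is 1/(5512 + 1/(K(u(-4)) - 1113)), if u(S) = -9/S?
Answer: 4317/23795300 ≈ 0.00018142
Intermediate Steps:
1/(5512 + 1/(K(u(-4)) - 1113)) = 1/(5512 + 1/((36 - (-9)/(-4)) - 1113)) = 1/(5512 + 1/((36 - (-9)*(-1)/4) - 1113)) = 1/(5512 + 1/((36 - 1*9/4) - 1113)) = 1/(5512 + 1/((36 - 9/4) - 1113)) = 1/(5512 + 1/(135/4 - 1113)) = 1/(5512 + 1/(-4317/4)) = 1/(5512 - 4/4317) = 1/(23795300/4317) = 4317/23795300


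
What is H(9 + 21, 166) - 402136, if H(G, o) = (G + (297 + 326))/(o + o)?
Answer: -133508499/332 ≈ -4.0213e+5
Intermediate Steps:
H(G, o) = (623 + G)/(2*o) (H(G, o) = (G + 623)/((2*o)) = (623 + G)*(1/(2*o)) = (623 + G)/(2*o))
H(9 + 21, 166) - 402136 = (½)*(623 + (9 + 21))/166 - 402136 = (½)*(1/166)*(623 + 30) - 402136 = (½)*(1/166)*653 - 402136 = 653/332 - 402136 = -133508499/332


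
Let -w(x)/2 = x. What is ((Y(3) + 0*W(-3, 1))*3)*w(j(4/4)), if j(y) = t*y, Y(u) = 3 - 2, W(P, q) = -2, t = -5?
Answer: 30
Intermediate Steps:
Y(u) = 1
j(y) = -5*y
w(x) = -2*x
((Y(3) + 0*W(-3, 1))*3)*w(j(4/4)) = ((1 + 0*(-2))*3)*(-(-10)*4/4) = ((1 + 0)*3)*(-(-10)*4*(¼)) = (1*3)*(-(-10)) = 3*(-2*(-5)) = 3*10 = 30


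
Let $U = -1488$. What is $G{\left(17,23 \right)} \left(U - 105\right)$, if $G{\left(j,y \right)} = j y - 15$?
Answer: $-598968$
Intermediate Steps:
$G{\left(j,y \right)} = -15 + j y$
$G{\left(17,23 \right)} \left(U - 105\right) = \left(-15 + 17 \cdot 23\right) \left(-1488 - 105\right) = \left(-15 + 391\right) \left(-1488 - 105\right) = 376 \left(-1488 - 105\right) = 376 \left(-1593\right) = -598968$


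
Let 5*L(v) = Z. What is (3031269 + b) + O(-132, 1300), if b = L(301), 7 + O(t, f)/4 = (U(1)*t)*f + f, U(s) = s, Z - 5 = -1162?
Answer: 11749048/5 ≈ 2.3498e+6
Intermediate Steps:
Z = -1157 (Z = 5 - 1162 = -1157)
L(v) = -1157/5 (L(v) = (1/5)*(-1157) = -1157/5)
O(t, f) = -28 + 4*f + 4*f*t (O(t, f) = -28 + 4*((1*t)*f + f) = -28 + 4*(t*f + f) = -28 + 4*(f*t + f) = -28 + 4*(f + f*t) = -28 + (4*f + 4*f*t) = -28 + 4*f + 4*f*t)
b = -1157/5 ≈ -231.40
(3031269 + b) + O(-132, 1300) = (3031269 - 1157/5) + (-28 + 4*1300 + 4*1300*(-132)) = 15155188/5 + (-28 + 5200 - 686400) = 15155188/5 - 681228 = 11749048/5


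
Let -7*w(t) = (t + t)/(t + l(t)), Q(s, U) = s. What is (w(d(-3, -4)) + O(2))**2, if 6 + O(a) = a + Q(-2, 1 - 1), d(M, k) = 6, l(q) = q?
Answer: 1849/49 ≈ 37.735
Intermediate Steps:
O(a) = -8 + a (O(a) = -6 + (a - 2) = -6 + (-2 + a) = -8 + a)
w(t) = -1/7 (w(t) = -(t + t)/(7*(t + t)) = -2*t/(7*(2*t)) = -2*t*1/(2*t)/7 = -1/7*1 = -1/7)
(w(d(-3, -4)) + O(2))**2 = (-1/7 + (-8 + 2))**2 = (-1/7 - 6)**2 = (-43/7)**2 = 1849/49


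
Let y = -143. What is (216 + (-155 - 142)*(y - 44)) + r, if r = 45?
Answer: 55800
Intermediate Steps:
(216 + (-155 - 142)*(y - 44)) + r = (216 + (-155 - 142)*(-143 - 44)) + 45 = (216 - 297*(-187)) + 45 = (216 + 55539) + 45 = 55755 + 45 = 55800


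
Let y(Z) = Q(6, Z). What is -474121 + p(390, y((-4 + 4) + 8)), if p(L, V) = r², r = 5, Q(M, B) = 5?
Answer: -474096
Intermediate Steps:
y(Z) = 5
p(L, V) = 25 (p(L, V) = 5² = 25)
-474121 + p(390, y((-4 + 4) + 8)) = -474121 + 25 = -474096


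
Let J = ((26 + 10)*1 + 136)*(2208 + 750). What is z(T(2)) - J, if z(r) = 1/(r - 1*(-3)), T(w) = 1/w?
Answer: -3561430/7 ≈ -5.0878e+5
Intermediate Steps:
z(r) = 1/(3 + r) (z(r) = 1/(r + 3) = 1/(3 + r))
J = 508776 (J = (36*1 + 136)*2958 = (36 + 136)*2958 = 172*2958 = 508776)
z(T(2)) - J = 1/(3 + 1/2) - 1*508776 = 1/(3 + 1/2) - 508776 = 1/(7/2) - 508776 = 2/7 - 508776 = -3561430/7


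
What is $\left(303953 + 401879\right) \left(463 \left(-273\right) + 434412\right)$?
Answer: $217405431816$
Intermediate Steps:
$\left(303953 + 401879\right) \left(463 \left(-273\right) + 434412\right) = 705832 \left(-126399 + 434412\right) = 705832 \cdot 308013 = 217405431816$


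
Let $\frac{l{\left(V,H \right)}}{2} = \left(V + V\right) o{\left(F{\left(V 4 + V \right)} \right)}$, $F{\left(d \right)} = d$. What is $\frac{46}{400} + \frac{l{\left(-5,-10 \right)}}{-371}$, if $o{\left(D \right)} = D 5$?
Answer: $- \frac{491467}{74200} \approx -6.6235$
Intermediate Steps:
$o{\left(D \right)} = 5 D$
$l{\left(V,H \right)} = 100 V^{2}$ ($l{\left(V,H \right)} = 2 \left(V + V\right) 5 \left(V 4 + V\right) = 2 \cdot 2 V 5 \left(4 V + V\right) = 2 \cdot 2 V 5 \cdot 5 V = 2 \cdot 2 V 25 V = 2 \cdot 50 V^{2} = 100 V^{2}$)
$\frac{46}{400} + \frac{l{\left(-5,-10 \right)}}{-371} = \frac{46}{400} + \frac{100 \left(-5\right)^{2}}{-371} = 46 \cdot \frac{1}{400} + 100 \cdot 25 \left(- \frac{1}{371}\right) = \frac{23}{200} + 2500 \left(- \frac{1}{371}\right) = \frac{23}{200} - \frac{2500}{371} = - \frac{491467}{74200}$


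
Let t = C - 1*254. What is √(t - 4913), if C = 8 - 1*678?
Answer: I*√5837 ≈ 76.4*I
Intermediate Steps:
C = -670 (C = 8 - 678 = -670)
t = -924 (t = -670 - 1*254 = -670 - 254 = -924)
√(t - 4913) = √(-924 - 4913) = √(-5837) = I*√5837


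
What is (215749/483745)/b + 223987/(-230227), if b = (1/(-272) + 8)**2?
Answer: -508900599897740243/526855194319021875 ≈ -0.96592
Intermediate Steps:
b = 4730625/73984 (b = (-1/272 + 8)**2 = (2175/272)**2 = 4730625/73984 ≈ 63.941)
(215749/483745)/b + 223987/(-230227) = (215749/483745)/(4730625/73984) + 223987/(-230227) = (215749*(1/483745))*(73984/4730625) + 223987*(-1/230227) = (215749/483745)*(73984/4730625) - 223987/230227 = 15961974016/2288416190625 - 223987/230227 = -508900599897740243/526855194319021875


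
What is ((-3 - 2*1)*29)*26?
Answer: -3770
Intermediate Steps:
((-3 - 2*1)*29)*26 = ((-3 - 2)*29)*26 = -5*29*26 = -145*26 = -3770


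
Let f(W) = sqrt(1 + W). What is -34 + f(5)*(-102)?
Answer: -34 - 102*sqrt(6) ≈ -283.85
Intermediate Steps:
-34 + f(5)*(-102) = -34 + sqrt(1 + 5)*(-102) = -34 + sqrt(6)*(-102) = -34 - 102*sqrt(6)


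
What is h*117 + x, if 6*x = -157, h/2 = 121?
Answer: 169727/6 ≈ 28288.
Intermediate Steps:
h = 242 (h = 2*121 = 242)
x = -157/6 (x = (⅙)*(-157) = -157/6 ≈ -26.167)
h*117 + x = 242*117 - 157/6 = 28314 - 157/6 = 169727/6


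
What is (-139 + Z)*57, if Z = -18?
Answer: -8949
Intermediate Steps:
(-139 + Z)*57 = (-139 - 18)*57 = -157*57 = -8949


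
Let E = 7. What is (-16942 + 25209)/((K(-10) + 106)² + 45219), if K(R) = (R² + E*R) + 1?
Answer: 8267/63988 ≈ 0.12920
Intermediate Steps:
K(R) = 1 + R² + 7*R (K(R) = (R² + 7*R) + 1 = 1 + R² + 7*R)
(-16942 + 25209)/((K(-10) + 106)² + 45219) = (-16942 + 25209)/(((1 + (-10)² + 7*(-10)) + 106)² + 45219) = 8267/(((1 + 100 - 70) + 106)² + 45219) = 8267/((31 + 106)² + 45219) = 8267/(137² + 45219) = 8267/(18769 + 45219) = 8267/63988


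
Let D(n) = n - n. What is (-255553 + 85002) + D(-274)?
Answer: -170551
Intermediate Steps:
D(n) = 0
(-255553 + 85002) + D(-274) = (-255553 + 85002) + 0 = -170551 + 0 = -170551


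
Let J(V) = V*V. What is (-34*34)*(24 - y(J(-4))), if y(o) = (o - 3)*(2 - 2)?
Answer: -27744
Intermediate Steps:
J(V) = V²
y(o) = 0 (y(o) = (-3 + o)*0 = 0)
(-34*34)*(24 - y(J(-4))) = (-34*34)*(24 - 1*0) = -1156*(24 + 0) = -1156*24 = -27744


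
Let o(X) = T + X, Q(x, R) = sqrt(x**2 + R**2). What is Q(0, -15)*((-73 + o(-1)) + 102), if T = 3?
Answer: 465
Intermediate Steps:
Q(x, R) = sqrt(R**2 + x**2)
o(X) = 3 + X
Q(0, -15)*((-73 + o(-1)) + 102) = sqrt((-15)**2 + 0**2)*((-73 + (3 - 1)) + 102) = sqrt(225 + 0)*((-73 + 2) + 102) = sqrt(225)*(-71 + 102) = 15*31 = 465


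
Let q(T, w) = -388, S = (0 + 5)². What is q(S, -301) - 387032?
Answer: -387420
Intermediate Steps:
S = 25 (S = 5² = 25)
q(S, -301) - 387032 = -388 - 387032 = -387420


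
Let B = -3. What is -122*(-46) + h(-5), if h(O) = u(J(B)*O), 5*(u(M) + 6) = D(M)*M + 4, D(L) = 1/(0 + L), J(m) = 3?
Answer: 5607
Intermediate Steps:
D(L) = 1/L
u(M) = -5 (u(M) = -6 + (M/M + 4)/5 = -6 + (1 + 4)/5 = -6 + (⅕)*5 = -6 + 1 = -5)
h(O) = -5
-122*(-46) + h(-5) = -122*(-46) - 5 = 5612 - 5 = 5607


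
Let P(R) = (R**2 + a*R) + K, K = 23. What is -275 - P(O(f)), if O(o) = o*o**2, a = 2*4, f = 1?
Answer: -307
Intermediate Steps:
a = 8
O(o) = o**3
P(R) = 23 + R**2 + 8*R (P(R) = (R**2 + 8*R) + 23 = 23 + R**2 + 8*R)
-275 - P(O(f)) = -275 - (23 + (1**3)**2 + 8*1**3) = -275 - (23 + 1**2 + 8*1) = -275 - (23 + 1 + 8) = -275 - 1*32 = -275 - 32 = -307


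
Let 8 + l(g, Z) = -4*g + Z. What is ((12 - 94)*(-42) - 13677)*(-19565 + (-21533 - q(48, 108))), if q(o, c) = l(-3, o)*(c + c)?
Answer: 535492890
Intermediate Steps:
l(g, Z) = -8 + Z - 4*g (l(g, Z) = -8 + (-4*g + Z) = -8 + (Z - 4*g) = -8 + Z - 4*g)
q(o, c) = 2*c*(4 + o) (q(o, c) = (-8 + o - 4*(-3))*(c + c) = (-8 + o + 12)*(2*c) = (4 + o)*(2*c) = 2*c*(4 + o))
((12 - 94)*(-42) - 13677)*(-19565 + (-21533 - q(48, 108))) = ((12 - 94)*(-42) - 13677)*(-19565 + (-21533 - 2*108*(4 + 48))) = (-82*(-42) - 13677)*(-19565 + (-21533 - 2*108*52)) = (3444 - 13677)*(-19565 + (-21533 - 1*11232)) = -10233*(-19565 + (-21533 - 11232)) = -10233*(-19565 - 32765) = -10233*(-52330) = 535492890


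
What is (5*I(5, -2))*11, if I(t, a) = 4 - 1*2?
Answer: 110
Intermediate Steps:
I(t, a) = 2 (I(t, a) = 4 - 2 = 2)
(5*I(5, -2))*11 = (5*2)*11 = 10*11 = 110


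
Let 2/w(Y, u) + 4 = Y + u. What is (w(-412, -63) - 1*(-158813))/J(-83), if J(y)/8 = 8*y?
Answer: -76071425/2544448 ≈ -29.897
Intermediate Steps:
w(Y, u) = 2/(-4 + Y + u) (w(Y, u) = 2/(-4 + (Y + u)) = 2/(-4 + Y + u))
J(y) = 64*y (J(y) = 8*(8*y) = 64*y)
(w(-412, -63) - 1*(-158813))/J(-83) = (2/(-4 - 412 - 63) - 1*(-158813))/((64*(-83))) = (2/(-479) + 158813)/(-5312) = (2*(-1/479) + 158813)*(-1/5312) = (-2/479 + 158813)*(-1/5312) = (76071425/479)*(-1/5312) = -76071425/2544448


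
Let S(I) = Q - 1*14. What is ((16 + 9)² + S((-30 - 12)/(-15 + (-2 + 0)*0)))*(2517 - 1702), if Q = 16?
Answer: 511005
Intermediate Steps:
S(I) = 2 (S(I) = 16 - 1*14 = 16 - 14 = 2)
((16 + 9)² + S((-30 - 12)/(-15 + (-2 + 0)*0)))*(2517 - 1702) = ((16 + 9)² + 2)*(2517 - 1702) = (25² + 2)*815 = (625 + 2)*815 = 627*815 = 511005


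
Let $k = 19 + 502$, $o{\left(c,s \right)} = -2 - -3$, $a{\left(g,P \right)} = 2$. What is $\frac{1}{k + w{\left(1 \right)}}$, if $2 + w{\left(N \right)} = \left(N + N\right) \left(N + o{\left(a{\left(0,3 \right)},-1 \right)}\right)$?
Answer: $\frac{1}{523} \approx 0.001912$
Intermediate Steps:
$o{\left(c,s \right)} = 1$ ($o{\left(c,s \right)} = -2 + 3 = 1$)
$k = 521$
$w{\left(N \right)} = -2 + 2 N \left(1 + N\right)$ ($w{\left(N \right)} = -2 + \left(N + N\right) \left(N + 1\right) = -2 + 2 N \left(1 + N\right)$)
$\frac{1}{k + w{\left(1 \right)}} = \frac{1}{521 + \left(-2 + 2 \cdot 1 + 2 \cdot 1^{2}\right)} = \frac{1}{521 + \left(-2 + 2 + 2 \cdot 1\right)} = \frac{1}{521 + \left(-2 + 2 + 2\right)} = \frac{1}{521 + 2} = \frac{1}{523}$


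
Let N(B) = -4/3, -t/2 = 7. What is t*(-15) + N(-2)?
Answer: 626/3 ≈ 208.67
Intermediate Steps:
t = -14 (t = -2*7 = -14)
N(B) = -4/3 (N(B) = -4*⅓ = -4/3)
t*(-15) + N(-2) = -14*(-15) - 4/3 = 210 - 4/3 = 626/3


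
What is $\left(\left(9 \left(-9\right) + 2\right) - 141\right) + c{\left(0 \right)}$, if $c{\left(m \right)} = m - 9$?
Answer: $-229$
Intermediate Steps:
$c{\left(m \right)} = -9 + m$
$\left(\left(9 \left(-9\right) + 2\right) - 141\right) + c{\left(0 \right)} = \left(\left(9 \left(-9\right) + 2\right) - 141\right) + \left(-9 + 0\right) = \left(\left(-81 + 2\right) - 141\right) - 9 = \left(-79 - 141\right) - 9 = -220 - 9 = -229$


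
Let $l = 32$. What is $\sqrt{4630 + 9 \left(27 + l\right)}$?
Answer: $\sqrt{5161} \approx 71.84$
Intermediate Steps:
$\sqrt{4630 + 9 \left(27 + l\right)} = \sqrt{4630 + 9 \left(27 + 32\right)} = \sqrt{4630 + 9 \cdot 59} = \sqrt{4630 + 531} = \sqrt{5161}$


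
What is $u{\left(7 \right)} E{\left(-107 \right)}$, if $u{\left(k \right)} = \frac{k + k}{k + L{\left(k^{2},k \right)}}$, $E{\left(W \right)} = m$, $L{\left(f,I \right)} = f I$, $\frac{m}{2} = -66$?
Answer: $- \frac{132}{25} \approx -5.28$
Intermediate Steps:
$m = -132$ ($m = 2 \left(-66\right) = -132$)
$L{\left(f,I \right)} = I f$
$E{\left(W \right)} = -132$
$u{\left(k \right)} = \frac{2 k}{k + k^{3}}$ ($u{\left(k \right)} = \frac{k + k}{k + k k^{2}} = \frac{2 k}{k + k^{3}}$)
$u{\left(7 \right)} E{\left(-107 \right)} = \frac{2}{1 + 7^{2}} \left(-132\right) = \frac{2}{1 + 49} \left(-132\right) = \frac{2}{50} \left(-132\right) = 2 \cdot \frac{1}{50} \left(-132\right) = \frac{1}{25} \left(-132\right) = - \frac{132}{25}$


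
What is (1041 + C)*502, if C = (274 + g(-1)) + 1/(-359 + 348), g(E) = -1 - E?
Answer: 7260928/11 ≈ 6.6008e+5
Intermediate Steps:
C = 3013/11 (C = (274 + (-1 - 1*(-1))) + 1/(-359 + 348) = (274 + (-1 + 1)) + 1/(-11) = (274 + 0) - 1/11 = 274 - 1/11 = 3013/11 ≈ 273.91)
(1041 + C)*502 = (1041 + 3013/11)*502 = (14464/11)*502 = 7260928/11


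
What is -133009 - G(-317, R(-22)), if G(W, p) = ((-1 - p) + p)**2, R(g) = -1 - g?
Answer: -133010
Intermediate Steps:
G(W, p) = 1 (G(W, p) = (-1)**2 = 1)
-133009 - G(-317, R(-22)) = -133009 - 1*1 = -133009 - 1 = -133010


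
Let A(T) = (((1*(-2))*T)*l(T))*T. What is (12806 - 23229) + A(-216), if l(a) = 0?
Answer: -10423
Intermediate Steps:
A(T) = 0 (A(T) = (((1*(-2))*T)*0)*T = (-2*T*0)*T = 0*T = 0)
(12806 - 23229) + A(-216) = (12806 - 23229) + 0 = -10423 + 0 = -10423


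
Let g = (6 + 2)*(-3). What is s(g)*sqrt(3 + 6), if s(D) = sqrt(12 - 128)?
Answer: 6*I*sqrt(29) ≈ 32.311*I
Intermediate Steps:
g = -24 (g = 8*(-3) = -24)
s(D) = 2*I*sqrt(29) (s(D) = sqrt(-116) = 2*I*sqrt(29))
s(g)*sqrt(3 + 6) = (2*I*sqrt(29))*sqrt(3 + 6) = (2*I*sqrt(29))*sqrt(9) = (2*I*sqrt(29))*3 = 6*I*sqrt(29)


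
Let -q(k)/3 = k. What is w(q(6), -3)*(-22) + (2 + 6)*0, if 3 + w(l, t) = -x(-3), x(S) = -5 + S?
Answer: -110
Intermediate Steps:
q(k) = -3*k
w(l, t) = 5 (w(l, t) = -3 - (-5 - 3) = -3 - 1*(-8) = -3 + 8 = 5)
w(q(6), -3)*(-22) + (2 + 6)*0 = 5*(-22) + (2 + 6)*0 = -110 + 8*0 = -110 + 0 = -110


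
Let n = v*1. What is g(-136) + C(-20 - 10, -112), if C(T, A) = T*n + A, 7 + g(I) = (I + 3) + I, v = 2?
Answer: -448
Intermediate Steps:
n = 2 (n = 2*1 = 2)
g(I) = -4 + 2*I (g(I) = -7 + ((I + 3) + I) = -7 + ((3 + I) + I) = -7 + (3 + 2*I) = -4 + 2*I)
C(T, A) = A + 2*T (C(T, A) = T*2 + A = 2*T + A = A + 2*T)
g(-136) + C(-20 - 10, -112) = (-4 + 2*(-136)) + (-112 + 2*(-20 - 10)) = (-4 - 272) + (-112 + 2*(-30)) = -276 + (-112 - 60) = -276 - 172 = -448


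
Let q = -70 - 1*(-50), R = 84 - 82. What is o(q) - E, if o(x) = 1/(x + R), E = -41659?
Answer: 749861/18 ≈ 41659.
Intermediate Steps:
R = 2
q = -20 (q = -70 + 50 = -20)
o(x) = 1/(2 + x) (o(x) = 1/(x + 2) = 1/(2 + x))
o(q) - E = 1/(2 - 20) - 1*(-41659) = 1/(-18) + 41659 = -1/18 + 41659 = 749861/18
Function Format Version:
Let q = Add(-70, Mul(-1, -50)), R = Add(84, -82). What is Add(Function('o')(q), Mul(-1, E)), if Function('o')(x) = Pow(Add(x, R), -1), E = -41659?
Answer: Rational(749861, 18) ≈ 41659.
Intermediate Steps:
R = 2
q = -20 (q = Add(-70, 50) = -20)
Function('o')(x) = Pow(Add(2, x), -1) (Function('o')(x) = Pow(Add(x, 2), -1) = Pow(Add(2, x), -1))
Add(Function('o')(q), Mul(-1, E)) = Add(Pow(Add(2, -20), -1), Mul(-1, -41659)) = Add(Pow(-18, -1), 41659) = Add(Rational(-1, 18), 41659) = Rational(749861, 18)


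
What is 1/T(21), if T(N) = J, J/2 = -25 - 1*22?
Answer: -1/94 ≈ -0.010638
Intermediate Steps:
J = -94 (J = 2*(-25 - 1*22) = 2*(-25 - 22) = 2*(-47) = -94)
T(N) = -94
1/T(21) = 1/(-94) = -1/94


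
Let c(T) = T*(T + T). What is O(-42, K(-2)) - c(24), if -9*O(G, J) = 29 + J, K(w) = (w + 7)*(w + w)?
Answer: -1153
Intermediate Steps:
K(w) = 2*w*(7 + w) (K(w) = (7 + w)*(2*w) = 2*w*(7 + w))
O(G, J) = -29/9 - J/9 (O(G, J) = -(29 + J)/9 = -29/9 - J/9)
c(T) = 2*T² (c(T) = T*(2*T) = 2*T²)
O(-42, K(-2)) - c(24) = (-29/9 - 2*(-2)*(7 - 2)/9) - 2*24² = (-29/9 - 2*(-2)*5/9) - 2*576 = (-29/9 - ⅑*(-20)) - 1*1152 = (-29/9 + 20/9) - 1152 = -1 - 1152 = -1153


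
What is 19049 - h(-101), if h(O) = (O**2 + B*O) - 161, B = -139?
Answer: -5030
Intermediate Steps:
h(O) = -161 + O**2 - 139*O (h(O) = (O**2 - 139*O) - 161 = -161 + O**2 - 139*O)
19049 - h(-101) = 19049 - (-161 + (-101)**2 - 139*(-101)) = 19049 - (-161 + 10201 + 14039) = 19049 - 1*24079 = 19049 - 24079 = -5030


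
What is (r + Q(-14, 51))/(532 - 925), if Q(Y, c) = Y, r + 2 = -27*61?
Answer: 1663/393 ≈ 4.2316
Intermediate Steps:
r = -1649 (r = -2 - 27*61 = -2 - 1647 = -1649)
(r + Q(-14, 51))/(532 - 925) = (-1649 - 14)/(532 - 925) = -1663/(-393) = -1663*(-1/393) = 1663/393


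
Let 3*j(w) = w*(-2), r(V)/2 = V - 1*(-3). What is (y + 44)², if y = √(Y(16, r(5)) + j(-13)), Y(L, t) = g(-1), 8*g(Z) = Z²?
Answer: (528 + √1266)²/144 ≈ 2205.7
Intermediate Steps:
g(Z) = Z²/8
r(V) = 6 + 2*V (r(V) = 2*(V - 1*(-3)) = 2*(V + 3) = 2*(3 + V) = 6 + 2*V)
Y(L, t) = ⅛ (Y(L, t) = (⅛)*(-1)² = (⅛)*1 = ⅛)
j(w) = -2*w/3 (j(w) = (w*(-2))/3 = (-2*w)/3 = -2*w/3)
y = √1266/12 (y = √(⅛ - ⅔*(-13)) = √(⅛ + 26/3) = √(211/24) = √1266/12 ≈ 2.9651)
(y + 44)² = (√1266/12 + 44)² = (44 + √1266/12)²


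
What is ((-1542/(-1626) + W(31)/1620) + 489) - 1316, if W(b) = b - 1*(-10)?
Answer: -362642089/439020 ≈ -826.03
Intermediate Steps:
W(b) = 10 + b (W(b) = b + 10 = 10 + b)
((-1542/(-1626) + W(31)/1620) + 489) - 1316 = ((-1542/(-1626) + (10 + 31)/1620) + 489) - 1316 = ((-1542*(-1/1626) + 41*(1/1620)) + 489) - 1316 = ((257/271 + 41/1620) + 489) - 1316 = (427451/439020 + 489) - 1316 = 215108231/439020 - 1316 = -362642089/439020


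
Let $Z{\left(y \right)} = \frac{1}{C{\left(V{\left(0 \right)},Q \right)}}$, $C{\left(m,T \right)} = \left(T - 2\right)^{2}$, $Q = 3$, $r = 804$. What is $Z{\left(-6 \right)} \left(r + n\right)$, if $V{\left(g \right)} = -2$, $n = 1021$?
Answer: $1825$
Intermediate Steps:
$C{\left(m,T \right)} = \left(-2 + T\right)^{2}$
$Z{\left(y \right)} = 1$ ($Z{\left(y \right)} = \frac{1}{\left(-2 + 3\right)^{2}} = \frac{1}{1^{2}} = 1^{-1} = 1$)
$Z{\left(-6 \right)} \left(r + n\right) = 1 \left(804 + 1021\right) = 1 \cdot 1825 = 1825$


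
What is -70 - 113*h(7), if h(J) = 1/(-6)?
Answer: -307/6 ≈ -51.167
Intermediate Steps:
h(J) = -⅙
-70 - 113*h(7) = -70 - 113*(-⅙) = -70 + 113/6 = -307/6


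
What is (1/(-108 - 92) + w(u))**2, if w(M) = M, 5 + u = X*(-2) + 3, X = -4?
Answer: 1437601/40000 ≈ 35.940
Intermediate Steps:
u = 6 (u = -5 + (-4*(-2) + 3) = -5 + (8 + 3) = -5 + 11 = 6)
(1/(-108 - 92) + w(u))**2 = (1/(-108 - 92) + 6)**2 = (1/(-200) + 6)**2 = (-1/200 + 6)**2 = (1199/200)**2 = 1437601/40000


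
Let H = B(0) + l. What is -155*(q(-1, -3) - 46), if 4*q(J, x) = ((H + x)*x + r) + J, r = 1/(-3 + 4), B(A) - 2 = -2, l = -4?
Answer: 25265/4 ≈ 6316.3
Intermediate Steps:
B(A) = 0 (B(A) = 2 - 2 = 0)
r = 1 (r = 1/1 = 1)
H = -4 (H = 0 - 4 = -4)
q(J, x) = 1/4 + J/4 + x*(-4 + x)/4 (q(J, x) = (((-4 + x)*x + 1) + J)/4 = ((x*(-4 + x) + 1) + J)/4 = ((1 + x*(-4 + x)) + J)/4 = (1 + J + x*(-4 + x))/4 = 1/4 + J/4 + x*(-4 + x)/4)
-155*(q(-1, -3) - 46) = -155*((1/4 - 1*(-3) + (1/4)*(-1) + (1/4)*(-3)**2) - 46) = -155*((1/4 + 3 - 1/4 + (1/4)*9) - 46) = -155*((1/4 + 3 - 1/4 + 9/4) - 46) = -155*(21/4 - 46) = -155*(-163/4) = 25265/4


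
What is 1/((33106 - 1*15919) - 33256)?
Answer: -1/16069 ≈ -6.2232e-5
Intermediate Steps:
1/((33106 - 1*15919) - 33256) = 1/((33106 - 15919) - 33256) = 1/(17187 - 33256) = 1/(-16069) = -1/16069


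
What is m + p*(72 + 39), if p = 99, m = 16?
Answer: 11005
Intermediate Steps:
m + p*(72 + 39) = 16 + 99*(72 + 39) = 16 + 99*111 = 16 + 10989 = 11005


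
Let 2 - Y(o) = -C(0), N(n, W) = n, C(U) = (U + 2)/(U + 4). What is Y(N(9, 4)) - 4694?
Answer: -9383/2 ≈ -4691.5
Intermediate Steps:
C(U) = (2 + U)/(4 + U)
Y(o) = 5/2 (Y(o) = 2 - (-1)*(2 + 0)/(4 + 0) = 2 - (-1)*2/4 = 2 - (-1)*(1/4)*2 = 2 - (-1)/2 = 2 - 1*(-1/2) = 2 + 1/2 = 5/2)
Y(N(9, 4)) - 4694 = 5/2 - 4694 = -9383/2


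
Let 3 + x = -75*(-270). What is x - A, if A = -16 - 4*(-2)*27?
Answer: 20047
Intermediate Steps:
x = 20247 (x = -3 - 75*(-270) = -3 + 20250 = 20247)
A = 200 (A = -16 + 8*27 = -16 + 216 = 200)
x - A = 20247 - 1*200 = 20247 - 200 = 20047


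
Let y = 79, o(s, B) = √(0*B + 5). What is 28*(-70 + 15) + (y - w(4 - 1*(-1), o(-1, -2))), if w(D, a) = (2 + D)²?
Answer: -1510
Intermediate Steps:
o(s, B) = √5 (o(s, B) = √(0 + 5) = √5)
28*(-70 + 15) + (y - w(4 - 1*(-1), o(-1, -2))) = 28*(-70 + 15) + (79 - (2 + (4 - 1*(-1)))²) = 28*(-55) + (79 - (2 + (4 + 1))²) = -1540 + (79 - (2 + 5)²) = -1540 + (79 - 1*7²) = -1540 + (79 - 1*49) = -1540 + (79 - 49) = -1540 + 30 = -1510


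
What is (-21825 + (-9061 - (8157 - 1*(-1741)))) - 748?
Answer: -41532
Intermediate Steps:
(-21825 + (-9061 - (8157 - 1*(-1741)))) - 748 = (-21825 + (-9061 - (8157 + 1741))) - 748 = (-21825 + (-9061 - 1*9898)) - 748 = (-21825 + (-9061 - 9898)) - 748 = (-21825 - 18959) - 748 = -40784 - 748 = -41532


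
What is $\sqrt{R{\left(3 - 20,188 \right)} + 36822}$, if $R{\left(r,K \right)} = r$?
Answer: $\sqrt{36805} \approx 191.85$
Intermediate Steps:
$\sqrt{R{\left(3 - 20,188 \right)} + 36822} = \sqrt{\left(3 - 20\right) + 36822} = \sqrt{-17 + 36822} = \sqrt{36805}$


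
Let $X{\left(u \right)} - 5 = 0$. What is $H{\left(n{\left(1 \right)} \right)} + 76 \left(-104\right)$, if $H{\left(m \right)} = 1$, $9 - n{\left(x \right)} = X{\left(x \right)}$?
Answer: $-7903$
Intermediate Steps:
$X{\left(u \right)} = 5$ ($X{\left(u \right)} = 5 + 0 = 5$)
$n{\left(x \right)} = 4$ ($n{\left(x \right)} = 9 - 5 = 4$)
$H{\left(n{\left(1 \right)} \right)} + 76 \left(-104\right) = 1 + 76 \left(-104\right) = 1 - 7904 = -7903$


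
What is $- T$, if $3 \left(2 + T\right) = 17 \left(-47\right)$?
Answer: $\frac{805}{3} \approx 268.33$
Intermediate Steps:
$T = - \frac{805}{3}$ ($T = -2 + \frac{17 \left(-47\right)}{3} = -2 + \frac{1}{3} \left(-799\right) = -2 - \frac{799}{3} = - \frac{805}{3} \approx -268.33$)
$- T = \left(-1\right) \left(- \frac{805}{3}\right) = \frac{805}{3}$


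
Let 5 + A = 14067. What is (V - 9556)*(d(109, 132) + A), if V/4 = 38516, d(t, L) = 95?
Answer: 2045799756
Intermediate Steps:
V = 154064 (V = 4*38516 = 154064)
A = 14062 (A = -5 + 14067 = 14062)
(V - 9556)*(d(109, 132) + A) = (154064 - 9556)*(95 + 14062) = 144508*14157 = 2045799756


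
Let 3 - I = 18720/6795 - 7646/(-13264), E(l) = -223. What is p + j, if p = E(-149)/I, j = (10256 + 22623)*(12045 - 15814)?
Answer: -41127777187103/331889 ≈ -1.2392e+8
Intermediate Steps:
I = -331889/1001432 (I = 3 - (18720/6795 - 7646/(-13264)) = 3 - (18720*(1/6795) - 7646*(-1/13264)) = 3 - (416/151 + 3823/6632) = 3 - 1*3336185/1001432 = 3 - 3336185/1001432 = -331889/1001432 ≈ -0.33141)
j = -123920951 (j = 32879*(-3769) = -123920951)
p = 223319336/331889 (p = -223/(-331889/1001432) = -223*(-1001432/331889) = 223319336/331889 ≈ 672.87)
p + j = 223319336/331889 - 123920951 = -41127777187103/331889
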